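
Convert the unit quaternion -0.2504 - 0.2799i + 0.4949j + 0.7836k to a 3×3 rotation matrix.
[[-0.7179, 0.1154, -0.6865], [-0.6695, -0.3847, 0.6354], [-0.1908, 0.9158, 0.3535]]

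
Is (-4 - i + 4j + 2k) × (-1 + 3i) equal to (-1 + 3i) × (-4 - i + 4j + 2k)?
No: pq = 7 - 11i + 2j - 14k ≠ 7 - 11i - 10j + 10k = qp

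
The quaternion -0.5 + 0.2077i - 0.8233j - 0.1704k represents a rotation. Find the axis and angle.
axis = (0.2398, -0.9507, -0.1968), θ = 4π/3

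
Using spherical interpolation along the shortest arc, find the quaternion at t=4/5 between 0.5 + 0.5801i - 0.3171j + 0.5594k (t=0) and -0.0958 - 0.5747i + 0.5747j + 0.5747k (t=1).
0.2213 + 0.6738i - 0.6027j - 0.3659k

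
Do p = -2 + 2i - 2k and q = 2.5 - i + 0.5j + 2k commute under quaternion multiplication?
No: pq = 1 + 8i - 3j - 8k ≠ 1 + 6i + j - 10k = qp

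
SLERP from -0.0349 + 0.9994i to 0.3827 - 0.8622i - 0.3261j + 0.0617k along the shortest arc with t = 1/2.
-0.2156 + 0.9613i + 0.1684j - 0.0319k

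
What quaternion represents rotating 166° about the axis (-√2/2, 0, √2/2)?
0.1219 - 0.7018i + 0.7018k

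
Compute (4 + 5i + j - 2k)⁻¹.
0.087 - 0.1087i - 0.0217j + 0.0435k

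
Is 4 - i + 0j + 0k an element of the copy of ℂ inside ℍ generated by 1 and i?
Yes. The quaternion 4 - i has j- and k-coefficients y = z = 0, so it lies in the complex subalgebra spanned by 1 and i.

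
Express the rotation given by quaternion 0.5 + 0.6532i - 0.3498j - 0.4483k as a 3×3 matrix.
[[0.3533, -0.0087, -0.9355], [-0.9053, -0.2553, -0.3396], [-0.2359, 0.9668, -0.0981]]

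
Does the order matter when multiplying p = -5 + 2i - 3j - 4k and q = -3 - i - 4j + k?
Yes: pq = 9 - 20i + 31j - 4k ≠ 9 + 18i + 27j + 18k = qp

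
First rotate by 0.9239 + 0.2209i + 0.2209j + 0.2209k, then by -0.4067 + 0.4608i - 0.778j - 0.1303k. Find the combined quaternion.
-0.2769 + 0.1928i - 0.9392j + 0.0634k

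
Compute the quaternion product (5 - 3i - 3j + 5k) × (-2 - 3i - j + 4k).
-42 - 16i - 2j + 4k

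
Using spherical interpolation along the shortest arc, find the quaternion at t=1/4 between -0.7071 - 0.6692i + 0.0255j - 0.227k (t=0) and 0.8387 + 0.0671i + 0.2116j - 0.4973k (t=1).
-0.8238 - 0.5642i - 0.042j - 0.0372k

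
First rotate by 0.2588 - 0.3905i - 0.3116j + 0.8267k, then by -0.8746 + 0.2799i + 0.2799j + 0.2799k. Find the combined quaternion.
-0.2612 + 0.7326i + 0.0043j - 0.6285k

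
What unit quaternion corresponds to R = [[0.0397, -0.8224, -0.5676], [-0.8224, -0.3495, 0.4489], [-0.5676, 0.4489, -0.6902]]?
0.721i - 0.5703j - 0.3936k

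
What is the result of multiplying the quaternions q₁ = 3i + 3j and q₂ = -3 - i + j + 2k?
-3i - 15j + 6k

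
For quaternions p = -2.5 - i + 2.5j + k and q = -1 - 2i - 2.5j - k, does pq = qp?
No: pq = 7.75 + 6i + 0.75j + 9k ≠ 7.75 + 6i + 6.75j - 6k = qp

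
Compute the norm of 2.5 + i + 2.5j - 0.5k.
3.708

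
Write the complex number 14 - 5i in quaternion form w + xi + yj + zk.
14 - 5i + 0j + 0k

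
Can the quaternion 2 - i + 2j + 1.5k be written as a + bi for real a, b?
No. The quaternion 2 - i + 2j + 1.5k has j-coefficient y = 2 and k-coefficient z = 1.5, not both zero, so it does not lie in the complex subalgebra spanned by 1 and i.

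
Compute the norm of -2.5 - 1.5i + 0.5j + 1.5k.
√11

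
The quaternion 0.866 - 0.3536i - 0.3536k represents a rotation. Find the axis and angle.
axis = (-√2/2, 0, -√2/2), θ = π/3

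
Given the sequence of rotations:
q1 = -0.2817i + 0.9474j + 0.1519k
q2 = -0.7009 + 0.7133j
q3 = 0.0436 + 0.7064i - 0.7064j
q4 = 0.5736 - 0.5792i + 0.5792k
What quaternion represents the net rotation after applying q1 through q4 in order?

q2 · q1 = -0.6758 + 0.3058i - 0.664j + 0.0945k
q3 · q2 · q1 = -0.7145 - 0.5308i + 0.3817j - 0.2489k
q4 · q3 · q2 · q1 = -0.5731 - 0.1117i - 0.2327j - 0.7777k
-0.5731 - 0.1117i - 0.2327j - 0.7777k


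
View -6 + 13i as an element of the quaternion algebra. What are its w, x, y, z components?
-6 + 13i + 0j + 0k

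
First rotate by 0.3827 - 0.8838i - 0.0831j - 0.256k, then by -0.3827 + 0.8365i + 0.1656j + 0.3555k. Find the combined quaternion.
0.6976 + 0.6455i - 0.0049j + 0.3109k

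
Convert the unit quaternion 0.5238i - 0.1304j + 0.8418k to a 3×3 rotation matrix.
[[-0.4513, -0.1366, 0.8819], [-0.1366, -0.966, -0.2195], [0.8819, -0.2195, 0.4173]]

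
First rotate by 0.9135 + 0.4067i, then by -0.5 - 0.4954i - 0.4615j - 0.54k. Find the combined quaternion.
-0.2553 - 0.6559i - 0.6412j - 0.3056k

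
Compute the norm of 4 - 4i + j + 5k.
√58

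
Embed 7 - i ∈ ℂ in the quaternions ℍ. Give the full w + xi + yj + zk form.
7 - i + 0j + 0k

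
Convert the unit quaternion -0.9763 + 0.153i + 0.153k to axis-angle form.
axis = (√2/2, 0, √2/2), θ = 335°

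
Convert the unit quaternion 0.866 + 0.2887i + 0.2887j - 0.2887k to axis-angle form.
axis = (√3/3, √3/3, -√3/3), θ = π/3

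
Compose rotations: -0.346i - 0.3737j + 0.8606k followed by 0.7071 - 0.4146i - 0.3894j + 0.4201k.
-0.6505 - 0.4228i - 0.0528j + 0.6287k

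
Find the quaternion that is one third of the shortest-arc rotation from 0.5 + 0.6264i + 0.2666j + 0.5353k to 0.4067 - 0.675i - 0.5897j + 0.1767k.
0.2177 + 0.7855i + 0.4652j + 0.3451k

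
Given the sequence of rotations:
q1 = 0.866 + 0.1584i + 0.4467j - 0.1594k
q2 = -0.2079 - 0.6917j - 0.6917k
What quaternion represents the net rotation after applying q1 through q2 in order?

q2 · q1 = 0.0187 + 0.3863i - 0.8014j - 0.4563k
0.0187 + 0.3863i - 0.8014j - 0.4563k


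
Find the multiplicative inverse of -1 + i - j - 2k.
-0.1429 - 0.1429i + 0.1429j + 0.2857k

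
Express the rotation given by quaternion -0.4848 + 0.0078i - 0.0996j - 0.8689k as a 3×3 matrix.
[[-0.5298, -0.844, 0.083], [0.8409, -0.5101, 0.1806], [-0.1101, 0.1655, 0.98]]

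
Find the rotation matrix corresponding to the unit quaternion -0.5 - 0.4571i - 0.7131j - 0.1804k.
[[-0.0821, 0.4715, 0.878], [0.8323, 0.517, -0.1998], [-0.5482, 0.7144, -0.4349]]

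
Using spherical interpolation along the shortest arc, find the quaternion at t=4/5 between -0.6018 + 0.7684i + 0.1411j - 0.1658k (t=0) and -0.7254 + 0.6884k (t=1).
-0.7987 + 0.1997i + 0.0367j + 0.5665k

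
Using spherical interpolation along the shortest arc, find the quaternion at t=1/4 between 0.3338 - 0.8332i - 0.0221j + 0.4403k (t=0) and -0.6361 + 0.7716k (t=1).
0.0708 - 0.7418i - 0.0197j + 0.6666k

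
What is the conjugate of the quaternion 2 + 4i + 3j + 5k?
2 - 4i - 3j - 5k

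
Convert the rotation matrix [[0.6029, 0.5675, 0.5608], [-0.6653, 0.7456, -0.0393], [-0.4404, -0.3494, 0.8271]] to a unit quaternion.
0.891 - 0.087i + 0.2809j - 0.3459k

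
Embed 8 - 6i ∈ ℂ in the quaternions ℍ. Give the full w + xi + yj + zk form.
8 - 6i + 0j + 0k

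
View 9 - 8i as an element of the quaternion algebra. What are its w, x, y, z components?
9 - 8i + 0j + 0k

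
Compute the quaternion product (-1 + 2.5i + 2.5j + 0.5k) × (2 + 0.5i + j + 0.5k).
-6 + 5.25i + 3j + 1.75k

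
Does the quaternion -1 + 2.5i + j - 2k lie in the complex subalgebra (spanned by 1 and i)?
No. The quaternion -1 + 2.5i + j - 2k has j-coefficient y = 1 and k-coefficient z = -2, not both zero, so it does not lie in the complex subalgebra spanned by 1 and i.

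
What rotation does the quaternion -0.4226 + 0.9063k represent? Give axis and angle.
axis = (0, 0, 1), θ = 230°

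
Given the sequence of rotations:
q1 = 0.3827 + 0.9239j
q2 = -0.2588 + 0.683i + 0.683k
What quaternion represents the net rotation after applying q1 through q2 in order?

q2 · q1 = -0.099 - 0.3696i - 0.2391j + 0.8924k
-0.099 - 0.3696i - 0.2391j + 0.8924k


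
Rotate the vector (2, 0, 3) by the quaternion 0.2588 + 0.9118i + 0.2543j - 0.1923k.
(0.936, -0.981, -3.341)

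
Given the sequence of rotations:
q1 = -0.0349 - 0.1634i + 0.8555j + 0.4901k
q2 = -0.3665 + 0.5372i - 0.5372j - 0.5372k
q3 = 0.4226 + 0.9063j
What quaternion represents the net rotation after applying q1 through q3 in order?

q2 · q1 = 0.8234 + 0.2374i - 0.4703j + 0.2109k
q3 · q2 · q1 = 0.7742 + 0.2915i + 0.5475j - 0.126k
0.7742 + 0.2915i + 0.5475j - 0.126k


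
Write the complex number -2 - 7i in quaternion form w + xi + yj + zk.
-2 - 7i + 0j + 0k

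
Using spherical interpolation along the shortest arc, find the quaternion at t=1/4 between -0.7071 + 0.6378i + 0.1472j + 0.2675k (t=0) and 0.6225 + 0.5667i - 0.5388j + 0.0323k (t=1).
-0.8448 + 0.3651i + 0.3198j + 0.2254k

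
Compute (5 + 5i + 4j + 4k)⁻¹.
0.061 - 0.061i - 0.0488j - 0.0488k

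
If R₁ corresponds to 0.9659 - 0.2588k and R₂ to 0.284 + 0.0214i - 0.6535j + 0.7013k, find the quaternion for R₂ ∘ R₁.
0.4558 + 0.1898i - 0.6257j + 0.6039k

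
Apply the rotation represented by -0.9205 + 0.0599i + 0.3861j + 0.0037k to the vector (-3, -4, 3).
(-4.449, -3.75, 0.38)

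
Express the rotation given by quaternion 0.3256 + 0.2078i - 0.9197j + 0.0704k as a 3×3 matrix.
[[-0.7016, -0.4281, -0.5697], [-0.3364, 0.9037, -0.2648], [0.6282, 0.0058, -0.7781]]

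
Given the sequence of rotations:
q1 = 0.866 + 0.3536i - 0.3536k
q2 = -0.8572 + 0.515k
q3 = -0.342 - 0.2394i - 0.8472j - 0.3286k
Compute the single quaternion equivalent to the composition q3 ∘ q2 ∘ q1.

q2 · q1 = -0.5602 - 0.3031i + 0.1821j + 0.7491k
q3 · q2 · q1 = 0.5195 - 0.337i + 0.6913j - 0.3725k
0.5195 - 0.337i + 0.6913j - 0.3725k


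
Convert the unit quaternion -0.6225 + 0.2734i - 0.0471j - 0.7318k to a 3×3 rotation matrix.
[[-0.0755, -0.9368, -0.3415], [0.8853, -0.2206, 0.4093], [-0.4588, -0.2714, 0.8461]]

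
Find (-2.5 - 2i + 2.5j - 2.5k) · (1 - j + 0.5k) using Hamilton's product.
1.25 - 3.25i + 6j - 1.75k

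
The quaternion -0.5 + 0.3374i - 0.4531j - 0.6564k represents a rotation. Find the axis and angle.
axis = (0.3896, -0.5232, -0.7579), θ = 4π/3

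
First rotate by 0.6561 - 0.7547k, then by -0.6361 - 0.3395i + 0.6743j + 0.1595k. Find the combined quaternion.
-0.297 - 0.7316i + 0.1862j + 0.5847k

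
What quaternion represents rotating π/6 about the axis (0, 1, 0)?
0.9659 + 0.2588j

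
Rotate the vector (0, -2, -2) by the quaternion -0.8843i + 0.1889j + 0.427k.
(2.179, 1.535, 0.948)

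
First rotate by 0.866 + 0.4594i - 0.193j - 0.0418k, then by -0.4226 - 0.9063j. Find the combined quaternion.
-0.5409 - 0.1563i - 0.7033j + 0.434k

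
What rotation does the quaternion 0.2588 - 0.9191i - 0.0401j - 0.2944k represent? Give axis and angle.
axis = (-0.9515, -0.0415, -0.3048), θ = 5π/6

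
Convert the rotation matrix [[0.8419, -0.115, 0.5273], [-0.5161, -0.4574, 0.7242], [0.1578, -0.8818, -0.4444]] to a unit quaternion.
-0.4848 + 0.8282i - 0.1905j + 0.2068k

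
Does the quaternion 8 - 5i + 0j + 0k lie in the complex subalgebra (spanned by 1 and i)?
Yes. The quaternion 8 - 5i has j- and k-coefficients y = z = 0, so it lies in the complex subalgebra spanned by 1 and i.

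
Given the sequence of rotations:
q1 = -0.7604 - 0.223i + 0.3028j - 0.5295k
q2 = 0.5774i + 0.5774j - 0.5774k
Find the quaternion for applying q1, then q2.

q2 · q1 = -0.3518 - 0.57i - 0.0046j + 0.7427k
-0.3518 - 0.57i - 0.0046j + 0.7427k


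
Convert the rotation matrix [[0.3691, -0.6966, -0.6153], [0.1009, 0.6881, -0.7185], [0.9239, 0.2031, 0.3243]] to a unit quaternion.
0.7716 + 0.2986i - 0.4987j + 0.2584k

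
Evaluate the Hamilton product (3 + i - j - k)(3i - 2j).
-5 + 7i - 9j + k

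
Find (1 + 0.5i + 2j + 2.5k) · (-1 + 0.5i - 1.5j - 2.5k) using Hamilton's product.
8 - 1.25i - j - 6.75k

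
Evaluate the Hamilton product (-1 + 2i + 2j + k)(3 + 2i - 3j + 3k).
-4 + 13i + 5j - 10k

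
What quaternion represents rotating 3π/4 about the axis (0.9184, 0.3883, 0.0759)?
0.3827 + 0.8485i + 0.3587j + 0.0701k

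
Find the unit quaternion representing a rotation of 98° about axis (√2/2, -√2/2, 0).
0.6561 + 0.5337i - 0.5337j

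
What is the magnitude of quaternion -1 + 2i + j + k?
√7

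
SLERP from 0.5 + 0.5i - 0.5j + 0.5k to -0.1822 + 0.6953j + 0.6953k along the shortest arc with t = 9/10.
0.2518 + 0.074i - 0.7523j - 0.6043k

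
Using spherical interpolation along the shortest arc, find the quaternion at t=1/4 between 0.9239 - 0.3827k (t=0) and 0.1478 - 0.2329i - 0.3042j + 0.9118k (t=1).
0.7541 + 0.0793i + 0.1036j - 0.6437k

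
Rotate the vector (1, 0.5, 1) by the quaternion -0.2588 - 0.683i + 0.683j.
(-0.753, -1.253, -0.336)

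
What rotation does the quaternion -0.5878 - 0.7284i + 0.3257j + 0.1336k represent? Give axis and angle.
axis = (-0.9004, 0.4026, 0.1651), θ = 252°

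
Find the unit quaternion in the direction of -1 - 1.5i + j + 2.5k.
-0.3086 - 0.4629i + 0.3086j + 0.7715k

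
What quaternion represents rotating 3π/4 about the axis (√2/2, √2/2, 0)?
0.3827 + 0.6533i + 0.6533j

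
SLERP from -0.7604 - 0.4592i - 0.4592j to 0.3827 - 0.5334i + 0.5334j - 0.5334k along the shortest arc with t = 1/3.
-0.7623 - 0.1307i - 0.5907j + 0.23k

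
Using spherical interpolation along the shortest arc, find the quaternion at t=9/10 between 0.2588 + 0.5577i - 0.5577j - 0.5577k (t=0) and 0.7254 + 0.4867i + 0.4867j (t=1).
0.7357 + 0.5475i + 0.391j - 0.0782k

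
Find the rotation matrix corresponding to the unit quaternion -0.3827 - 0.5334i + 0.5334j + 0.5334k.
[[-0.1381, -0.1608, -0.9773], [-0.9773, -0.1381, 0.1608], [-0.1608, 0.9773, -0.1381]]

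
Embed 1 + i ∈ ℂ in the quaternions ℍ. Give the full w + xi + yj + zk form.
1 + i + 0j + 0k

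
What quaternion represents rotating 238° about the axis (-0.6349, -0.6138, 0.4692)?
-0.4848 - 0.5553i - 0.5368j + 0.4104k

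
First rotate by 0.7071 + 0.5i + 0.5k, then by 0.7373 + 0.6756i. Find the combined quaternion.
0.1835 + 0.8464i - 0.3378j + 0.3686k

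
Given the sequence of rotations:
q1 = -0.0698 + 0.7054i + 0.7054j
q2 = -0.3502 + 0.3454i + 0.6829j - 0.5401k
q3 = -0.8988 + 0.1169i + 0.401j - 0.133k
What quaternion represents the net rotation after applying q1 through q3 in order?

q2 · q1 = -0.7009 + 0.1098i - 0.6757j - 0.2004k
q3 · q2 · q1 = 0.8614 - 0.3509i + 0.3351j + 0.1503k
0.8614 - 0.3509i + 0.3351j + 0.1503k


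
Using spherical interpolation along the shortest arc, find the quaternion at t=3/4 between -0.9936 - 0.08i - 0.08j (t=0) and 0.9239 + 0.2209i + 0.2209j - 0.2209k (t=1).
-0.9498 - 0.1871i - 0.1871j + 0.1668k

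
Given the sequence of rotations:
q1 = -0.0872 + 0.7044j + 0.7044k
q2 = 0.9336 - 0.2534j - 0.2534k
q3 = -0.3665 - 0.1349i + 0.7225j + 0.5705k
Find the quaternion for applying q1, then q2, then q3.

q2 · q1 = 0.2756 + 0.6797j + 0.6797k
q3 · q2 · q1 = -0.9799 + 0.0661i + 0.0417j - 0.1836k
-0.9799 + 0.0661i + 0.0417j - 0.1836k


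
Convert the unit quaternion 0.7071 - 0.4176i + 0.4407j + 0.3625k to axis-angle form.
axis = (-0.5906, 0.6232, 0.5126), θ = π/2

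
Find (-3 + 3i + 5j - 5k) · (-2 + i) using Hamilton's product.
3 - 9i - 15j + 5k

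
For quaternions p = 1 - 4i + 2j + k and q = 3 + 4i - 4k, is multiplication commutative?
No: pq = 23 - 16i - 6j - 9k ≠ 23 + 18j + 7k = qp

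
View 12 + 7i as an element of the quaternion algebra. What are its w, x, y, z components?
12 + 7i + 0j + 0k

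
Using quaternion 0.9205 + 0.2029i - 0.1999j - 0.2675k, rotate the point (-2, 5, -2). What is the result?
(1.456, 5.553, 0.208)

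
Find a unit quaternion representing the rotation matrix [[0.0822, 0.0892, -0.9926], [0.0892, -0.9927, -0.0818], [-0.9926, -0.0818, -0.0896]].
0.7356i + 0.0606j - 0.6747k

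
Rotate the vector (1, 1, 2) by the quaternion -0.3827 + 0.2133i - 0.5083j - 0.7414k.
(-1.255, 1.994, 0.67)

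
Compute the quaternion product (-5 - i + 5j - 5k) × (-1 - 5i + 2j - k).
-15 + 31i + 9j + 33k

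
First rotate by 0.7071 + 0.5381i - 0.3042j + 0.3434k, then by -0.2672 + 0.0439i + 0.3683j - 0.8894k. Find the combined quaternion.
0.2049 - 0.2568i - 0.152j - 0.9322k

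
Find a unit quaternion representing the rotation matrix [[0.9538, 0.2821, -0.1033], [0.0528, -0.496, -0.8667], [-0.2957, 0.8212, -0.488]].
0.4924 + 0.857i + 0.0977j - 0.1164k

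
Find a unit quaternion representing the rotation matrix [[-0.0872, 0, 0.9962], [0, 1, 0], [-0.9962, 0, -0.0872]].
0.6756 + 0.7373j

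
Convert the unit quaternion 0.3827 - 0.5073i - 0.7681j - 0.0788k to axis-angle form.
axis = (-0.5491, -0.8314, -0.0853), θ = 3π/4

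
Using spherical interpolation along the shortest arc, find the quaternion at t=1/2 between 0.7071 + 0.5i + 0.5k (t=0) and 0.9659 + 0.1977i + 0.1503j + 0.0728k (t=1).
0.8773 + 0.3659i + 0.0788j + 0.3004k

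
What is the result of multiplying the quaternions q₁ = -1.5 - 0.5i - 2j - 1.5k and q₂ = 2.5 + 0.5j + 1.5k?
-0.5 - 3.5i - 5j - 6.25k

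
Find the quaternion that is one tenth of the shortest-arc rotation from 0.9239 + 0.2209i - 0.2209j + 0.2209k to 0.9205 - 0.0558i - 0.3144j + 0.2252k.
0.9272 + 0.1937i - 0.2312j + 0.2222k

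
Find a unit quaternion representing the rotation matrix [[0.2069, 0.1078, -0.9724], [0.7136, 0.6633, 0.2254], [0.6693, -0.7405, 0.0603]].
0.6947 - 0.3476i - 0.5908j + 0.218k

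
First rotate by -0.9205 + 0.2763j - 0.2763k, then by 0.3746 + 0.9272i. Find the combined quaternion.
-0.3448 - 0.8535i + 0.3597j + 0.1527k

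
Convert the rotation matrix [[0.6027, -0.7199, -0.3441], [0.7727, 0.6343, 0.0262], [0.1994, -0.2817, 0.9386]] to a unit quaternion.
0.891 - 0.0864i - 0.1525j + 0.4188k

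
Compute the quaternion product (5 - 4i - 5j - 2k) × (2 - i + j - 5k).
1 + 14i - 23j - 38k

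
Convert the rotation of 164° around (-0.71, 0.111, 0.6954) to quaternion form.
0.1392 - 0.7031i + 0.1099j + 0.6886k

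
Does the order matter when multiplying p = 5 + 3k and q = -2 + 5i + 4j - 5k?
Yes: pq = 5 + 13i + 35j - 31k ≠ 5 + 37i + 5j - 31k = qp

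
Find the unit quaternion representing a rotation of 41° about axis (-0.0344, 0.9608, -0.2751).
0.9367 - 0.012i + 0.3365j - 0.0963k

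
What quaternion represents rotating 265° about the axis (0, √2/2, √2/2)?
-0.6756 + 0.5213j + 0.5213k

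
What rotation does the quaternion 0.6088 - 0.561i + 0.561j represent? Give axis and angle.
axis = (-√2/2, √2/2, 0), θ = 105°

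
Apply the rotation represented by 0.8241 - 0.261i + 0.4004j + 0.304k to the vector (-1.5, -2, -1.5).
(-0.074, -2.806, 0.787)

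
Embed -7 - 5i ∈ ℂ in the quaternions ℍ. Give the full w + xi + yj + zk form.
-7 - 5i + 0j + 0k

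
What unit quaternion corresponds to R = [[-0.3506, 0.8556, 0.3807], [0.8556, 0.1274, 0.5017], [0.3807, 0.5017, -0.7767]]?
0.5698i + 0.7508j + 0.3341k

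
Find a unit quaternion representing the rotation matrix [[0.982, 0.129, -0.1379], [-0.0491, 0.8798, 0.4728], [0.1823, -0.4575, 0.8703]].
0.9659 - 0.2408i - 0.0829j - 0.0461k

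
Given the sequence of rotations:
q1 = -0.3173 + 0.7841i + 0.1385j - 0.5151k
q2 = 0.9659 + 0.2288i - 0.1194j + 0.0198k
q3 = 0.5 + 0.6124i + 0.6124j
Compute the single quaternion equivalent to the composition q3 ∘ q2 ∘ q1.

q2 · q1 = -0.4591 + 0.7435i + 0.305j - 0.3785k
q3 · q2 · q1 = -0.8717 - 0.1412i + 0.1031j - 0.4578k
-0.8717 - 0.1412i + 0.1031j - 0.4578k


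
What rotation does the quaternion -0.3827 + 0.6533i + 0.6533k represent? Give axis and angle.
axis = (√2/2, 0, √2/2), θ = 5π/4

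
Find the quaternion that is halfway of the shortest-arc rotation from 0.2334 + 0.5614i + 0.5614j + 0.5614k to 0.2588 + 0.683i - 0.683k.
0.338 + 0.8545i + 0.3855j - 0.0835k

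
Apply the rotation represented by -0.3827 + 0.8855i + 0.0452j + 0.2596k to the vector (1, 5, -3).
(0.979, -5.737, -1.06)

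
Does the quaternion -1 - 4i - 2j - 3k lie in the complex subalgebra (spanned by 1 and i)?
No. The quaternion -1 - 4i - 2j - 3k has j-coefficient y = -2 and k-coefficient z = -3, not both zero, so it does not lie in the complex subalgebra spanned by 1 and i.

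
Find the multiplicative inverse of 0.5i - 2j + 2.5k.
-0.0476i + 0.1905j - 0.2381k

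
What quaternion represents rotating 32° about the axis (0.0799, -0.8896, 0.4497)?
0.9613 + 0.022i - 0.2452j + 0.124k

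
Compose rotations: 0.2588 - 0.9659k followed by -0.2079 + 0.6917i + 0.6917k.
0.6143 + 0.179i + 0.6681j + 0.3798k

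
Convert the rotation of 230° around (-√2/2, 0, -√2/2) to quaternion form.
-0.4226 - 0.6409i - 0.6409k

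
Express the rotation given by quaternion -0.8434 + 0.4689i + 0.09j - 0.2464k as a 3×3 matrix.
[[0.8624, -0.3312, -0.3829], [0.5, 0.4388, 0.7466], [-0.0793, -0.8353, 0.5441]]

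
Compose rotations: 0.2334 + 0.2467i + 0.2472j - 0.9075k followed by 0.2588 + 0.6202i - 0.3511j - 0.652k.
-0.5975 + 0.6884i + 0.384j - 0.1471k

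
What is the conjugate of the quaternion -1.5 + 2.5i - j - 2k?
-1.5 - 2.5i + j + 2k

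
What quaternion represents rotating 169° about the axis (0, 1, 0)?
0.0958 + 0.9954j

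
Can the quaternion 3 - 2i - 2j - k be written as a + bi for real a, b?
No. The quaternion 3 - 2i - 2j - k has j-coefficient y = -2 and k-coefficient z = -1, not both zero, so it does not lie in the complex subalgebra spanned by 1 and i.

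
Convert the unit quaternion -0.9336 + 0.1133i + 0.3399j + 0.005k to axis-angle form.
axis = (0.3162, 0.9486, 0.014), θ = 318°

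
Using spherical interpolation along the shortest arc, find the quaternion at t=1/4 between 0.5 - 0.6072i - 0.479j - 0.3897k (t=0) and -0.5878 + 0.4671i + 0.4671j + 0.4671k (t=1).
0.5236 - 0.5739i - 0.4775j - 0.4104k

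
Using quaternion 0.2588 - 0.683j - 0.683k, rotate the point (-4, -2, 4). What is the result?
(1.343, 5.012, -3.012)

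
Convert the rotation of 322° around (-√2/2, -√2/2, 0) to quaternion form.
-0.9455 - 0.2302i - 0.2302j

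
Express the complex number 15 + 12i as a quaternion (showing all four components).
15 + 12i + 0j + 0k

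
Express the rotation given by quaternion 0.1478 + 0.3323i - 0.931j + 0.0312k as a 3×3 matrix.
[[-0.7355, -0.628, -0.2545], [-0.6095, 0.7772, -0.1563], [0.2959, 0.0401, -0.9544]]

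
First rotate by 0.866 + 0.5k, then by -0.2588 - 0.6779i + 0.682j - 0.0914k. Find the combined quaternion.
-0.1784 - 0.2461i + 0.9296j - 0.2086k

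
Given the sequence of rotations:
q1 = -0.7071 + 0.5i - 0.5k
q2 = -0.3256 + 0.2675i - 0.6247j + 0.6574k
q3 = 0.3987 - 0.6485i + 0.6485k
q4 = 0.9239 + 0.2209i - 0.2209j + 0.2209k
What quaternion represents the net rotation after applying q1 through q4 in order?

q2 · q1 = 0.4252 - 0.0396i + 0.9042j + 0.0103k
q3 · q2 · q1 = 0.1372 - 0.8779i + 0.3415j - 0.3065k
q4 · q3 · q2 · q1 = 0.4638 - 0.7885i + 0.159j - 0.3714k
0.4638 - 0.7885i + 0.159j - 0.3714k


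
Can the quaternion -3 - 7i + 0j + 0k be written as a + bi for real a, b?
Yes. The quaternion -3 - 7i has j- and k-coefficients y = z = 0, so it lies in the complex subalgebra spanned by 1 and i.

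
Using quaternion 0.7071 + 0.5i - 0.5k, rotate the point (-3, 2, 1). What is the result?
(-0.586, 1.414, 3.414)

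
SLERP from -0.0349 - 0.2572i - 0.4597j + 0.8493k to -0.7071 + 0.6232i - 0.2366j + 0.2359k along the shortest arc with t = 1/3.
-0.3507 + 0.0745i - 0.4823j + 0.7993k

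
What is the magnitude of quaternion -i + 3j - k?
√11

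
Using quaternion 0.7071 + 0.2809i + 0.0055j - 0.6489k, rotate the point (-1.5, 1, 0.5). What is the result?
(0.506, 1.17, 1.37)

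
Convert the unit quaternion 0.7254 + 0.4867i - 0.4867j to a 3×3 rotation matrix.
[[0.5262, -0.4738, -0.7061], [-0.4738, 0.5262, -0.7061], [0.7061, 0.7061, 0.0525]]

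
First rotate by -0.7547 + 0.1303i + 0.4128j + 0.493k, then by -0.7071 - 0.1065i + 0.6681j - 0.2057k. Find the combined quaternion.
0.3731 + 0.4025i - 0.7704j - 0.3244k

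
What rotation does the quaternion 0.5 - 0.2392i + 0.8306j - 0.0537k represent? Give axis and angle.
axis = (-0.2762, 0.9591, -0.062), θ = 2π/3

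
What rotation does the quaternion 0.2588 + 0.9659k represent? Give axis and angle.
axis = (0, 0, 1), θ = 5π/6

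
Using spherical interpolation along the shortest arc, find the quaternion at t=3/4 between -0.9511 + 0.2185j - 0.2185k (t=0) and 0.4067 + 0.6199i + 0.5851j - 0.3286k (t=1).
-0.6844 - 0.5432i - 0.4374j + 0.2126k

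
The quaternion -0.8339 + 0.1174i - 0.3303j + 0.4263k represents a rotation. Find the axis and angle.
axis = (0.2127, -0.5985, 0.7724), θ = 293°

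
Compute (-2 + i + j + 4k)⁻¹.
-0.0909 - 0.0455i - 0.0455j - 0.1818k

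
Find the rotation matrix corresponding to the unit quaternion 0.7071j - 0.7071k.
[[-1, 0, 0], [0, 0, -1], [0, -1, 0]]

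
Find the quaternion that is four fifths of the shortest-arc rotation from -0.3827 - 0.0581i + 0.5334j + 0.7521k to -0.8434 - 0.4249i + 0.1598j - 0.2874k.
-0.8675 - 0.4002i + 0.2905j - 0.0541k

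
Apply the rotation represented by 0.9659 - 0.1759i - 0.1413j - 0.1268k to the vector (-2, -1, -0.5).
(-2.036, -0.703, -0.78)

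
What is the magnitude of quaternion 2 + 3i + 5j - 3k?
√47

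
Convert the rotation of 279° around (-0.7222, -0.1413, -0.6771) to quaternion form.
-0.7604 - 0.469i - 0.0918j - 0.4397k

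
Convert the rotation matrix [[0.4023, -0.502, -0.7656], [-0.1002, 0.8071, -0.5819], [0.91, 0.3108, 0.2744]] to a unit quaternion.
0.788 + 0.2832i - 0.5316j + 0.1275k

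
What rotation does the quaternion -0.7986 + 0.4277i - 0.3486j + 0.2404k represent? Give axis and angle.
axis = (0.7106, -0.5792, 0.3994), θ = 286°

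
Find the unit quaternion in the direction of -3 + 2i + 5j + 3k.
-0.4376 + 0.2917i + 0.7293j + 0.4376k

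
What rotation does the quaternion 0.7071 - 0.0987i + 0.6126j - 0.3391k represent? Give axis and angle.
axis = (-0.1396, 0.8663, -0.4796), θ = π/2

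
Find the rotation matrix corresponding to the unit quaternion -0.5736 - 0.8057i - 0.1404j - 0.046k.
[[0.9563, 0.1735, 0.2352], [0.279, -0.3025, -0.9114], [-0.0869, 0.9372, -0.3377]]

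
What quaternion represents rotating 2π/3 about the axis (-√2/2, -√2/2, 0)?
0.5 - 0.6124i - 0.6124j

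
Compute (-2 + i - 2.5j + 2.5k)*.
-2 - i + 2.5j - 2.5k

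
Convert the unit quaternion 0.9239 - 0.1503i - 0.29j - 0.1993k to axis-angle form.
axis = (-0.3928, -0.7579, -0.5209), θ = π/4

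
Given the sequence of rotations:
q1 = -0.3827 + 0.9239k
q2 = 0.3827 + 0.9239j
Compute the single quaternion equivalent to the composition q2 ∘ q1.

q2 · q1 = -0.1465 + 0.8536i - 0.3536j + 0.3536k
-0.1465 + 0.8536i - 0.3536j + 0.3536k


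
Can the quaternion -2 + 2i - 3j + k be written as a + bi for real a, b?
No. The quaternion -2 + 2i - 3j + k has j-coefficient y = -3 and k-coefficient z = 1, not both zero, so it does not lie in the complex subalgebra spanned by 1 and i.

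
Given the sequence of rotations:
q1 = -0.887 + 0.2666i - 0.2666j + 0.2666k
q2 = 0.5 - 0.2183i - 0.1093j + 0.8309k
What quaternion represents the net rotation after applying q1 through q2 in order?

q2 · q1 = -0.636 + 0.5193i + 0.2434j - 0.5164k
-0.636 + 0.5193i + 0.2434j - 0.5164k


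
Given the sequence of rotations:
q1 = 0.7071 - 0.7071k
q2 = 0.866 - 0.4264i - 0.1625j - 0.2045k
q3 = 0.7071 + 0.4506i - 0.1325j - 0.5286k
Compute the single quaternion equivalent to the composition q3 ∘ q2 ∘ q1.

q2 · q1 = 0.4677 - 0.1866i - 0.4164j - 0.757k
q3 · q2 · q1 = -0.0405 - 0.041i + 0.0833j - 0.9949k
-0.0405 - 0.041i + 0.0833j - 0.9949k


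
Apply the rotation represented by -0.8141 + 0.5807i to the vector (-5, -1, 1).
(-5, 0.62, 1.271)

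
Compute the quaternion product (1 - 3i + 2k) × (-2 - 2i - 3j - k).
-6 + 10i - 10j + 4k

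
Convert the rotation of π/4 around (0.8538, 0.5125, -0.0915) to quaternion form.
0.9239 + 0.3267i + 0.1961j - 0.035k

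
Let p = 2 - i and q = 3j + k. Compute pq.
7j - k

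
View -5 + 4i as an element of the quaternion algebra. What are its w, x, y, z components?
-5 + 4i + 0j + 0k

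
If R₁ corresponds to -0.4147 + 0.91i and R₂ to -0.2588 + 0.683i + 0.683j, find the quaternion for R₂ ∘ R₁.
-0.5142 - 0.5187i - 0.2832j - 0.6215k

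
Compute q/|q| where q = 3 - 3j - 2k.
0.6396 - 0.6396j - 0.4264k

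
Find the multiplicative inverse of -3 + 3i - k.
-0.1579 - 0.1579i + 0.0526k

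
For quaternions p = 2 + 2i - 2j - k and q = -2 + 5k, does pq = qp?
No: pq = 1 - 14i - 6j + 12k ≠ 1 + 6i + 14j + 12k = qp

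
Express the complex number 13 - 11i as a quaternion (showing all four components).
13 - 11i + 0j + 0k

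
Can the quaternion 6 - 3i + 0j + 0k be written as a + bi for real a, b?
Yes. The quaternion 6 - 3i has j- and k-coefficients y = z = 0, so it lies in the complex subalgebra spanned by 1 and i.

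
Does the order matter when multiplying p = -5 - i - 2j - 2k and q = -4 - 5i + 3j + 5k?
Yes: pq = 31 + 25i + 8j - 30k ≠ 31 + 33i - 22j - 4k = qp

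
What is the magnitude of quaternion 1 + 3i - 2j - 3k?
√23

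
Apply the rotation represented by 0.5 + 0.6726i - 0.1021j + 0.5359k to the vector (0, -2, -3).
(-0.51, 3.304, -1.349)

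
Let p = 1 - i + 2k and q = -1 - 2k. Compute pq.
3 + i - 2j - 4k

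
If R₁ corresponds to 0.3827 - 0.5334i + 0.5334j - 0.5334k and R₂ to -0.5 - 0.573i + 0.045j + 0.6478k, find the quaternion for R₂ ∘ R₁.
-0.1755 - 0.3221i - 0.9007j + 0.233k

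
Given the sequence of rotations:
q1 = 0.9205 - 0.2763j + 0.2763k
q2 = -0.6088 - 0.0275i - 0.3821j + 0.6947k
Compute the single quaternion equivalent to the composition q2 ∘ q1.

q2 · q1 = -0.8579 + 0.0611i - 0.1759j + 0.4789k
-0.8579 + 0.0611i - 0.1759j + 0.4789k


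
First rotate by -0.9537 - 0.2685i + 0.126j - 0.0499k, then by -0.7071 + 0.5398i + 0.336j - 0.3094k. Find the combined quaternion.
0.7615 - 0.3027i - 0.2995j + 0.4886k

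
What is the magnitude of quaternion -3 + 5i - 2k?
√38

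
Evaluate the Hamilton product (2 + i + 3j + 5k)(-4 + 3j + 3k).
-32 - 10i - 9j - 11k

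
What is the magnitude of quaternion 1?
1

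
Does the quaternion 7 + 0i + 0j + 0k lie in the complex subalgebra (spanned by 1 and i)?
Yes. The quaternion 7 has j- and k-coefficients y = z = 0, so it lies in the complex subalgebra spanned by 1 and i.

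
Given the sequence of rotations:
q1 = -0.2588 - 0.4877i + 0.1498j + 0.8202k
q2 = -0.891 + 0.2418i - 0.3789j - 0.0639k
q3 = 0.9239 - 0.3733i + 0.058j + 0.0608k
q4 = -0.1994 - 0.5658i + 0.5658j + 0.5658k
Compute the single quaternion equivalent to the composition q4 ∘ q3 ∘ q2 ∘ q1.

q2 · q1 = 0.4577 + 0.0708i - 0.2026j - 0.8628k
q3 · q2 · q1 = 0.5135 - 0.1432i - 0.4784j - 0.6978k
q4 · q3 · q2 · q1 = 0.4821 - 0.3861i - 0.0899j + 0.7814k
0.4821 - 0.3861i - 0.0899j + 0.7814k


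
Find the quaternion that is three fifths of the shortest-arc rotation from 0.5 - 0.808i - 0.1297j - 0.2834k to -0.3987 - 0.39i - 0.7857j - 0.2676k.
-0.0335 - 0.6942i - 0.6346j - 0.3381k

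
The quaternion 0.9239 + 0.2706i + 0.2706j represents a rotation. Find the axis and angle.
axis = (√2/2, √2/2, 0), θ = π/4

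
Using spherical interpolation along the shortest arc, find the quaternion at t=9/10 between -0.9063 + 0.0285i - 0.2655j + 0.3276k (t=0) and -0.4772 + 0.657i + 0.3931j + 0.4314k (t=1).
-0.5562 + 0.6179i + 0.3354j + 0.4432k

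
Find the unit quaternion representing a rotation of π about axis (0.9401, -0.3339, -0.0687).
0.9401i - 0.3339j - 0.0687k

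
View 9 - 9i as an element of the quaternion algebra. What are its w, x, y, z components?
9 - 9i + 0j + 0k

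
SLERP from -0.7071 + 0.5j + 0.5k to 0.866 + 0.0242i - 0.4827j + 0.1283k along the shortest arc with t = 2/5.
-0.8135 - 0.0103i + 0.5201j + 0.26k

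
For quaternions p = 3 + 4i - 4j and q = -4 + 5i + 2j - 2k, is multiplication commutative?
No: pq = -24 + 7i + 30j + 22k ≠ -24 - 9i + 14j - 34k = qp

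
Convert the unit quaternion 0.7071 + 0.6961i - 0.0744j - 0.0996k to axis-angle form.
axis = (0.9844, -0.1052, -0.1409), θ = π/2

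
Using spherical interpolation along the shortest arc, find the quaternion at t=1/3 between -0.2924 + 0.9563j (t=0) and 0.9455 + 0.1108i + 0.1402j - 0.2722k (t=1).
-0.6783 - 0.0513i + 0.7221j + 0.126k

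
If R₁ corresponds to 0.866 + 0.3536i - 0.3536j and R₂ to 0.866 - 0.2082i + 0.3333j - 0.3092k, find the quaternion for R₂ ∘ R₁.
0.9414 + 0.0166i - 0.1269j - 0.312k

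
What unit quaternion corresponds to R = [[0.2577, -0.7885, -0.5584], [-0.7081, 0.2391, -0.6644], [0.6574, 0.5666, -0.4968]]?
0.5 + 0.6155i - 0.6079j + 0.0402k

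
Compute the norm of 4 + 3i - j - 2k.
√30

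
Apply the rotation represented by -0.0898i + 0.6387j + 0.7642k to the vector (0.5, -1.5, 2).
(-0.594, 2.171, -1.197)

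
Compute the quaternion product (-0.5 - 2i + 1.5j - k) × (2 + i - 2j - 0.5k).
3.5 - 7.25i + 2j + 0.75k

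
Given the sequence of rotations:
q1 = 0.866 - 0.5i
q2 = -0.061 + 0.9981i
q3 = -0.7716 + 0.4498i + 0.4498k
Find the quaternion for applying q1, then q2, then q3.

q2 · q1 = 0.4462 + 0.8949i
q3 · q2 · q1 = -0.7468 - 0.4898i + 0.4025j + 0.2007k
-0.7468 - 0.4898i + 0.4025j + 0.2007k


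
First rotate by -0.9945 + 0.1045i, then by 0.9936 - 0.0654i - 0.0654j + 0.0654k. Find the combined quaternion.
-0.9813 + 0.1689i + 0.0719j - 0.0582k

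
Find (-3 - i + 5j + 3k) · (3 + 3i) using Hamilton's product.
-6 - 12i + 24j - 6k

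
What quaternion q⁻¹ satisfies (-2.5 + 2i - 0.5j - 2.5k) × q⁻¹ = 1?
-0.1493 - 0.1194i + 0.0299j + 0.1493k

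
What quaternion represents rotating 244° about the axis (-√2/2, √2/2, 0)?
-0.5299 - 0.5997i + 0.5997j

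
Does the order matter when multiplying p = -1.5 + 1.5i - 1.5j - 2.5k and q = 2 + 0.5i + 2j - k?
Yes: pq = -3.25 + 8.75i - 5.75j + 0.25k ≠ -3.25 - 4.25i - 6.25j - 7.25k = qp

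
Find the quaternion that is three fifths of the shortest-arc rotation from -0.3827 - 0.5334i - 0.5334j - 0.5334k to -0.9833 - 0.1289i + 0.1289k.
-0.8811 - 0.3536i - 0.2628j - 0.172k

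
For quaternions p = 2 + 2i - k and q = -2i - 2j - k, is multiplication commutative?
No: pq = 3 - 6i - 6k ≠ 3 - 2i - 8j + 2k = qp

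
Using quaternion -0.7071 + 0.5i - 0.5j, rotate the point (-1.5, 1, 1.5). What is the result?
(-0.189, 2.311, 0.354)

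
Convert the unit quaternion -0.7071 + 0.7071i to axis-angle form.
axis = (1, 0, 0), θ = 3π/2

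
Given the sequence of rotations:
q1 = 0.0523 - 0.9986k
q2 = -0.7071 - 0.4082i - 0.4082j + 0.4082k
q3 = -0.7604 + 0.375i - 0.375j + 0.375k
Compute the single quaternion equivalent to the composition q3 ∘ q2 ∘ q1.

q2 · q1 = 0.3706 + 0.3863i - 0.429j + 0.7275k
q3 · q2 · q1 = -0.8604 - 0.2667i + 0.0593j - 0.4302k
-0.8604 - 0.2667i + 0.0593j - 0.4302k


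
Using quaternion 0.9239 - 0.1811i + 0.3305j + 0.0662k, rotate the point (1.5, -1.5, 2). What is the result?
(2.696, -0.628, 0.916)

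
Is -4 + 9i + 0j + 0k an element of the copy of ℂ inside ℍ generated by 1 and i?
Yes. The quaternion -4 + 9i has j- and k-coefficients y = z = 0, so it lies in the complex subalgebra spanned by 1 and i.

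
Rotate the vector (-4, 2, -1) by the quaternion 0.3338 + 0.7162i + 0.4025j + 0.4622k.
(-1.39, -4.341, 0.477)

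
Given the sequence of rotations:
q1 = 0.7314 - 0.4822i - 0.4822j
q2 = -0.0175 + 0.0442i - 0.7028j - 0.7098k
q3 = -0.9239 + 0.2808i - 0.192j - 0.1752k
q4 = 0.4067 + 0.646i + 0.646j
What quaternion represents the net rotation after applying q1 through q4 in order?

q2 · q1 = -0.3304 - 0.3015i - 0.1633j - 0.8794k
q3 · q2 · q1 = 0.2045 + 0.326i + 0.5141j + 0.7666k
q4 · q3 · q2 · q1 = -0.4595 + 0.7599i - 0.154j + 0.4333k
-0.4595 + 0.7599i - 0.154j + 0.4333k


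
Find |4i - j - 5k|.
√42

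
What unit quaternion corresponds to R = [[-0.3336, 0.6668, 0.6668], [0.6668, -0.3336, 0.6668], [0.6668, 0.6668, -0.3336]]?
0.5774i + 0.5774j + 0.5774k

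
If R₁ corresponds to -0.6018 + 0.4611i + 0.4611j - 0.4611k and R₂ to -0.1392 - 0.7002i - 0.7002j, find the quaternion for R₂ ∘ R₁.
0.7295 + 0.6801i + 0.0343j + 0.0642k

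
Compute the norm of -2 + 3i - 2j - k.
√18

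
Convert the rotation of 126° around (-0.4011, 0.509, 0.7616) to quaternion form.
0.454 - 0.3574i + 0.4535j + 0.6786k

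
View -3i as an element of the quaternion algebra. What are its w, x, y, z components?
0 - 3i + 0j + 0k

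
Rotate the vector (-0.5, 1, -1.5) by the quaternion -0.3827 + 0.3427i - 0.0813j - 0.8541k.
(0.311, -1.595, -0.927)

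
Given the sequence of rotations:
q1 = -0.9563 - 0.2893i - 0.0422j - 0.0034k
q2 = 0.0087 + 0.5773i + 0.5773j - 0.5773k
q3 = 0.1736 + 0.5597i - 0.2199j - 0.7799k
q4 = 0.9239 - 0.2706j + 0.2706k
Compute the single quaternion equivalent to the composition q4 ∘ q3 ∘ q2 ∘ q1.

q2 · q1 = 0.1811 - 0.5809i - 0.3835j + 0.6947k
q3 · q2 · q1 = 0.814 - 0.4513i - 0.0422j - 0.363k
q4 · q3 · q2 · q1 = 0.8389 - 0.3073i - 0.3814j - 0.2372k
0.8389 - 0.3073i - 0.3814j - 0.2372k


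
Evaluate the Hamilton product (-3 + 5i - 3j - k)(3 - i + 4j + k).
9 + 19i - 25j + 11k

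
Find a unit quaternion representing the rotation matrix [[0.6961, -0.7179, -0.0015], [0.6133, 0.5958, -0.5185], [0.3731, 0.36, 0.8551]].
0.887 + 0.2476i - 0.1056j + 0.3752k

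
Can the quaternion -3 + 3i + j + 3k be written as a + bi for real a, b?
No. The quaternion -3 + 3i + j + 3k has j-coefficient y = 1 and k-coefficient z = 3, not both zero, so it does not lie in the complex subalgebra spanned by 1 and i.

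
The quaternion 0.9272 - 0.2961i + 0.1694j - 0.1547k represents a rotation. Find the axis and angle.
axis = (-0.7905, 0.4523, -0.413), θ = 44°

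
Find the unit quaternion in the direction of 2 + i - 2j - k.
0.6325 + 0.3162i - 0.6325j - 0.3162k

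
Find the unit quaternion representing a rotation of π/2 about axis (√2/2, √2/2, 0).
0.7071 + 0.5i + 0.5j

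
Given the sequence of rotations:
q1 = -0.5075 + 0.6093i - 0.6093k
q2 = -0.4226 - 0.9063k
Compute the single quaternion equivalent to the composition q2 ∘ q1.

q2 · q1 = -0.3377 - 0.2575i - 0.5522j + 0.7174k
-0.3377 - 0.2575i - 0.5522j + 0.7174k


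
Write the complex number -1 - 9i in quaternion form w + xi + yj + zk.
-1 - 9i + 0j + 0k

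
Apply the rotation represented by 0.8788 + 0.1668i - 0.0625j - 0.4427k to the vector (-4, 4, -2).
(1.143, 5.881, -0.328)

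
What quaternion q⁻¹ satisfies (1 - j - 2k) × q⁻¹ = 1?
0.1667 + 0.1667j + 0.3333k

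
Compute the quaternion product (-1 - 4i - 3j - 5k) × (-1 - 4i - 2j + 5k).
4 - 17i + 45j - 4k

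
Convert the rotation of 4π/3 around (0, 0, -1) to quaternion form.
-0.5 - 0.866k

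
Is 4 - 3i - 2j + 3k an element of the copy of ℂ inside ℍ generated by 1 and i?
No. The quaternion 4 - 3i - 2j + 3k has j-coefficient y = -2 and k-coefficient z = 3, not both zero, so it does not lie in the complex subalgebra spanned by 1 and i.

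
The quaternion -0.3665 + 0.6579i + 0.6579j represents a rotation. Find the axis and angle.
axis = (√2/2, √2/2, 0), θ = 223°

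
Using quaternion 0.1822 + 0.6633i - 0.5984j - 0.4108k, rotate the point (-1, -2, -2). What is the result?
(2.868, 0.879, 0.052)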